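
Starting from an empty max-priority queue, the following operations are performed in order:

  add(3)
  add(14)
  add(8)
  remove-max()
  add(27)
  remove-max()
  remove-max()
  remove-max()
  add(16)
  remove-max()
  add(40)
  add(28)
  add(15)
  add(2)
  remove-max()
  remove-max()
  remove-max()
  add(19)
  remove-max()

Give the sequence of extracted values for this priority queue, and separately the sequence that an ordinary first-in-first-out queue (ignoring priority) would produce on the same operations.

insert 3 → {3}
insert 14 → {14, 3}
insert 8 → {14, 8, 3}
remove-max → 14; now {8, 3}
insert 27 → {27, 8, 3}
remove-max → 27; now {8, 3}
remove-max → 8; now {3}
remove-max → 3; now {}
insert 16 → {16}
remove-max → 16; now {}
insert 40 → {40}
insert 28 → {40, 28}
insert 15 → {40, 28, 15}
insert 2 → {40, 28, 15, 2}
remove-max → 40; now {28, 15, 2}
remove-max → 28; now {15, 2}
remove-max → 15; now {2}
insert 19 → {19, 2}
remove-max → 19; now {2}

priority queue: 14 → 27 → 8 → 3 → 16 → 40 → 28 → 15 → 19; FIFO queue: 3, 14, 8, 27, 16, 40, 28, 15, 2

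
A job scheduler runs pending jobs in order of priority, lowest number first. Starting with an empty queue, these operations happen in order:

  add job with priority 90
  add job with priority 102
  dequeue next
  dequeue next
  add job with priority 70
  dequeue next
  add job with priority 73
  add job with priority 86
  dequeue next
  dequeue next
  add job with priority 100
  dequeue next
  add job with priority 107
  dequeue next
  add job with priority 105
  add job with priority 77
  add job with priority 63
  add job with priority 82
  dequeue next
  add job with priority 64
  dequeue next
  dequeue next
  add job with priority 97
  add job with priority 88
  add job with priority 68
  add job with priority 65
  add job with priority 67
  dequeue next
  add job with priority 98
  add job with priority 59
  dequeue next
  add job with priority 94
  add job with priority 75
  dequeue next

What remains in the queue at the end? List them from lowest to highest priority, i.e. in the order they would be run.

68, 75, 82, 88, 94, 97, 98, 105

insert 90 → {90}
insert 102 → {90, 102}
dequeue next → 90; now {102}
dequeue next → 102; now {}
insert 70 → {70}
dequeue next → 70; now {}
insert 73 → {73}
insert 86 → {73, 86}
dequeue next → 73; now {86}
dequeue next → 86; now {}
insert 100 → {100}
dequeue next → 100; now {}
insert 107 → {107}
dequeue next → 107; now {}
insert 105 → {105}
insert 77 → {77, 105}
insert 63 → {63, 77, 105}
insert 82 → {63, 77, 82, 105}
dequeue next → 63; now {77, 82, 105}
insert 64 → {64, 77, 82, 105}
dequeue next → 64; now {77, 82, 105}
dequeue next → 77; now {82, 105}
insert 97 → {82, 97, 105}
insert 88 → {82, 88, 97, 105}
insert 68 → {68, 82, 88, 97, 105}
insert 65 → {65, 68, 82, 88, 97, 105}
insert 67 → {65, 67, 68, 82, 88, 97, 105}
dequeue next → 65; now {67, 68, 82, 88, 97, 105}
insert 98 → {67, 68, 82, 88, 97, 98, 105}
insert 59 → {59, 67, 68, 82, 88, 97, 98, 105}
dequeue next → 59; now {67, 68, 82, 88, 97, 98, 105}
insert 94 → {67, 68, 82, 88, 94, 97, 98, 105}
insert 75 → {67, 68, 75, 82, 88, 94, 97, 98, 105}
dequeue next → 67; now {68, 75, 82, 88, 94, 97, 98, 105}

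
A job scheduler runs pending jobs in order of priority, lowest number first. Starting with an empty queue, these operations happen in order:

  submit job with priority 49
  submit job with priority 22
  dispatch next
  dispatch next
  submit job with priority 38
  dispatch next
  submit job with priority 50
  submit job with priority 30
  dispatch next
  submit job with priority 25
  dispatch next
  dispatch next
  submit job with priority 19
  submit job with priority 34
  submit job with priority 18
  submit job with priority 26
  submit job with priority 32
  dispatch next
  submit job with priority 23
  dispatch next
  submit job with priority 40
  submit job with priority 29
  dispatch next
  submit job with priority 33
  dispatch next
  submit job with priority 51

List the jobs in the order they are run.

insert 49 → {49}
insert 22 → {22, 49}
dispatch next → 22; now {49}
dispatch next → 49; now {}
insert 38 → {38}
dispatch next → 38; now {}
insert 50 → {50}
insert 30 → {30, 50}
dispatch next → 30; now {50}
insert 25 → {25, 50}
dispatch next → 25; now {50}
dispatch next → 50; now {}
insert 19 → {19}
insert 34 → {19, 34}
insert 18 → {18, 19, 34}
insert 26 → {18, 19, 26, 34}
insert 32 → {18, 19, 26, 32, 34}
dispatch next → 18; now {19, 26, 32, 34}
insert 23 → {19, 23, 26, 32, 34}
dispatch next → 19; now {23, 26, 32, 34}
insert 40 → {23, 26, 32, 34, 40}
insert 29 → {23, 26, 29, 32, 34, 40}
dispatch next → 23; now {26, 29, 32, 34, 40}
insert 33 → {26, 29, 32, 33, 34, 40}
dispatch next → 26; now {29, 32, 33, 34, 40}
insert 51 → {29, 32, 33, 34, 40, 51}

[22, 49, 38, 30, 25, 50, 18, 19, 23, 26]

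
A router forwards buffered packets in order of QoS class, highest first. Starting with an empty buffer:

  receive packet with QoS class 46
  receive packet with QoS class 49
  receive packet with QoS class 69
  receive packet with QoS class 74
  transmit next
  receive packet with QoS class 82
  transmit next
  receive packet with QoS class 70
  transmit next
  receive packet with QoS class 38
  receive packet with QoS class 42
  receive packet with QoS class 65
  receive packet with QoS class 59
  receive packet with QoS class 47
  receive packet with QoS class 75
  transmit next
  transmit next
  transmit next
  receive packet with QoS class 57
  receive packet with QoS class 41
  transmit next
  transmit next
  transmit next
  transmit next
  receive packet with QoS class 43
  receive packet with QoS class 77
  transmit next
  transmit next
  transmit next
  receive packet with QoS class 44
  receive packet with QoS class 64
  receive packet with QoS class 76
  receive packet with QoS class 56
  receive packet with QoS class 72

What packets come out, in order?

74 → 82 → 70 → 75 → 69 → 65 → 59 → 57 → 49 → 47 → 77 → 46 → 43

insert 46 → {46}
insert 49 → {49, 46}
insert 69 → {69, 49, 46}
insert 74 → {74, 69, 49, 46}
transmit next → 74; now {69, 49, 46}
insert 82 → {82, 69, 49, 46}
transmit next → 82; now {69, 49, 46}
insert 70 → {70, 69, 49, 46}
transmit next → 70; now {69, 49, 46}
insert 38 → {69, 49, 46, 38}
insert 42 → {69, 49, 46, 42, 38}
insert 65 → {69, 65, 49, 46, 42, 38}
insert 59 → {69, 65, 59, 49, 46, 42, 38}
insert 47 → {69, 65, 59, 49, 47, 46, 42, 38}
insert 75 → {75, 69, 65, 59, 49, 47, 46, 42, 38}
transmit next → 75; now {69, 65, 59, 49, 47, 46, 42, 38}
transmit next → 69; now {65, 59, 49, 47, 46, 42, 38}
transmit next → 65; now {59, 49, 47, 46, 42, 38}
insert 57 → {59, 57, 49, 47, 46, 42, 38}
insert 41 → {59, 57, 49, 47, 46, 42, 41, 38}
transmit next → 59; now {57, 49, 47, 46, 42, 41, 38}
transmit next → 57; now {49, 47, 46, 42, 41, 38}
transmit next → 49; now {47, 46, 42, 41, 38}
transmit next → 47; now {46, 42, 41, 38}
insert 43 → {46, 43, 42, 41, 38}
insert 77 → {77, 46, 43, 42, 41, 38}
transmit next → 77; now {46, 43, 42, 41, 38}
transmit next → 46; now {43, 42, 41, 38}
transmit next → 43; now {42, 41, 38}
insert 44 → {44, 42, 41, 38}
insert 64 → {64, 44, 42, 41, 38}
insert 76 → {76, 64, 44, 42, 41, 38}
insert 56 → {76, 64, 56, 44, 42, 41, 38}
insert 72 → {76, 72, 64, 56, 44, 42, 41, 38}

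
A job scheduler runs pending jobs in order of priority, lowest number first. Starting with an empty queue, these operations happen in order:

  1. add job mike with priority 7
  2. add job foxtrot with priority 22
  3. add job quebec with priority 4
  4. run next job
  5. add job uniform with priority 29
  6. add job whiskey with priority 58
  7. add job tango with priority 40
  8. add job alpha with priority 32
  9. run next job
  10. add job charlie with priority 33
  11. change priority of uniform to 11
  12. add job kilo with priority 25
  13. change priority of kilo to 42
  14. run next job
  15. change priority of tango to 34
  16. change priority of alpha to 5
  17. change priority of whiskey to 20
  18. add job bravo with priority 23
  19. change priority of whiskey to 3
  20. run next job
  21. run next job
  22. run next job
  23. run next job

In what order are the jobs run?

add mike (priority 7) → {mike:7}
add foxtrot (priority 22) → {mike:7, foxtrot:22}
add quebec (priority 4) → {quebec:4, mike:7, foxtrot:22}
run next job → quebec; now {mike:7, foxtrot:22}
add uniform (priority 29) → {mike:7, foxtrot:22, uniform:29}
add whiskey (priority 58) → {mike:7, foxtrot:22, uniform:29, whiskey:58}
add tango (priority 40) → {mike:7, foxtrot:22, uniform:29, tango:40, whiskey:58}
add alpha (priority 32) → {mike:7, foxtrot:22, uniform:29, alpha:32, tango:40, whiskey:58}
run next job → mike; now {foxtrot:22, uniform:29, alpha:32, tango:40, whiskey:58}
add charlie (priority 33) → {foxtrot:22, uniform:29, alpha:32, charlie:33, tango:40, whiskey:58}
update uniform to priority 11 → {uniform:11, foxtrot:22, alpha:32, charlie:33, tango:40, whiskey:58}
add kilo (priority 25) → {uniform:11, foxtrot:22, kilo:25, alpha:32, charlie:33, tango:40, whiskey:58}
update kilo to priority 42 → {uniform:11, foxtrot:22, alpha:32, charlie:33, tango:40, kilo:42, whiskey:58}
run next job → uniform; now {foxtrot:22, alpha:32, charlie:33, tango:40, kilo:42, whiskey:58}
update tango to priority 34 → {foxtrot:22, alpha:32, charlie:33, tango:34, kilo:42, whiskey:58}
update alpha to priority 5 → {alpha:5, foxtrot:22, charlie:33, tango:34, kilo:42, whiskey:58}
update whiskey to priority 20 → {alpha:5, whiskey:20, foxtrot:22, charlie:33, tango:34, kilo:42}
add bravo (priority 23) → {alpha:5, whiskey:20, foxtrot:22, bravo:23, charlie:33, tango:34, kilo:42}
update whiskey to priority 3 → {whiskey:3, alpha:5, foxtrot:22, bravo:23, charlie:33, tango:34, kilo:42}
run next job → whiskey; now {alpha:5, foxtrot:22, bravo:23, charlie:33, tango:34, kilo:42}
run next job → alpha; now {foxtrot:22, bravo:23, charlie:33, tango:34, kilo:42}
run next job → foxtrot; now {bravo:23, charlie:33, tango:34, kilo:42}
run next job → bravo; now {charlie:33, tango:34, kilo:42}

quebec → mike → uniform → whiskey → alpha → foxtrot → bravo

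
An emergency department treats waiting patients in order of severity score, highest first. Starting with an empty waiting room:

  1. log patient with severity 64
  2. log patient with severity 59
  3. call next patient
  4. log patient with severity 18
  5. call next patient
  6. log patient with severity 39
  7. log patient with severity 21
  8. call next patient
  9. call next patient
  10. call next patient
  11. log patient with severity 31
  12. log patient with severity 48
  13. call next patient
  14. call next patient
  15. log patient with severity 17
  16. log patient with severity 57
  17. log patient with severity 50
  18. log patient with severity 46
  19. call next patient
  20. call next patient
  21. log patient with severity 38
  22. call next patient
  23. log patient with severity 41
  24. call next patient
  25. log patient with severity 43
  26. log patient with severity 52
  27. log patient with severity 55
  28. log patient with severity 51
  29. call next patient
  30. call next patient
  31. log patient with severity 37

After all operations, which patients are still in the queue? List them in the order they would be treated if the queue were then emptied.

insert 64 → {64}
insert 59 → {64, 59}
call next patient → 64; now {59}
insert 18 → {59, 18}
call next patient → 59; now {18}
insert 39 → {39, 18}
insert 21 → {39, 21, 18}
call next patient → 39; now {21, 18}
call next patient → 21; now {18}
call next patient → 18; now {}
insert 31 → {31}
insert 48 → {48, 31}
call next patient → 48; now {31}
call next patient → 31; now {}
insert 17 → {17}
insert 57 → {57, 17}
insert 50 → {57, 50, 17}
insert 46 → {57, 50, 46, 17}
call next patient → 57; now {50, 46, 17}
call next patient → 50; now {46, 17}
insert 38 → {46, 38, 17}
call next patient → 46; now {38, 17}
insert 41 → {41, 38, 17}
call next patient → 41; now {38, 17}
insert 43 → {43, 38, 17}
insert 52 → {52, 43, 38, 17}
insert 55 → {55, 52, 43, 38, 17}
insert 51 → {55, 52, 51, 43, 38, 17}
call next patient → 55; now {52, 51, 43, 38, 17}
call next patient → 52; now {51, 43, 38, 17}
insert 37 → {51, 43, 38, 37, 17}

[51, 43, 38, 37, 17]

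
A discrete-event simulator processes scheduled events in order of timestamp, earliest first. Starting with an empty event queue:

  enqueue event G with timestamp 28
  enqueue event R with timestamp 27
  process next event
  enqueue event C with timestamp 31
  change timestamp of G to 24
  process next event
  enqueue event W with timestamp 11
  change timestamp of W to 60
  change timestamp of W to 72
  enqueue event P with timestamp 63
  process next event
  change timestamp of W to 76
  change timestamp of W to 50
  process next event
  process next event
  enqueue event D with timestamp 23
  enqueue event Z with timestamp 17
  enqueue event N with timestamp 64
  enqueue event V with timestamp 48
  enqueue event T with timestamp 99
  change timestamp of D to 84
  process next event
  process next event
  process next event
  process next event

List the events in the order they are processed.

[R, G, C, W, P, Z, V, N, D]

add G (timestamp 28) → {G:28}
add R (timestamp 27) → {R:27, G:28}
process next event → R; now {G:28}
add C (timestamp 31) → {G:28, C:31}
update G to timestamp 24 → {G:24, C:31}
process next event → G; now {C:31}
add W (timestamp 11) → {W:11, C:31}
update W to timestamp 60 → {C:31, W:60}
update W to timestamp 72 → {C:31, W:72}
add P (timestamp 63) → {C:31, P:63, W:72}
process next event → C; now {P:63, W:72}
update W to timestamp 76 → {P:63, W:76}
update W to timestamp 50 → {W:50, P:63}
process next event → W; now {P:63}
process next event → P; now {}
add D (timestamp 23) → {D:23}
add Z (timestamp 17) → {Z:17, D:23}
add N (timestamp 64) → {Z:17, D:23, N:64}
add V (timestamp 48) → {Z:17, D:23, V:48, N:64}
add T (timestamp 99) → {Z:17, D:23, V:48, N:64, T:99}
update D to timestamp 84 → {Z:17, V:48, N:64, D:84, T:99}
process next event → Z; now {V:48, N:64, D:84, T:99}
process next event → V; now {N:64, D:84, T:99}
process next event → N; now {D:84, T:99}
process next event → D; now {T:99}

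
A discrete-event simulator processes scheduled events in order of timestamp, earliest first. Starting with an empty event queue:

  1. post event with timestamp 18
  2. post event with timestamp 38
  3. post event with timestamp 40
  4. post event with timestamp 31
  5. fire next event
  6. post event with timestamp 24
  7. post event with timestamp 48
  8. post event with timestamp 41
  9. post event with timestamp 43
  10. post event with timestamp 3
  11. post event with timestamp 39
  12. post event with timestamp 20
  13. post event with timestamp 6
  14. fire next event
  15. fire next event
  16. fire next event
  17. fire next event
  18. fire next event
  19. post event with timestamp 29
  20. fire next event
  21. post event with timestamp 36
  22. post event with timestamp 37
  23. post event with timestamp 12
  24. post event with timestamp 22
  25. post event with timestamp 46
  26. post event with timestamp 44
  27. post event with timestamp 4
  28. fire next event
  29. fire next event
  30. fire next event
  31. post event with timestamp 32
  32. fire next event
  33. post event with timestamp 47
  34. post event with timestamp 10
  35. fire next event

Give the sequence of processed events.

18, 3, 6, 20, 24, 31, 29, 4, 12, 22, 32, 10

insert 18 → {18}
insert 38 → {18, 38}
insert 40 → {18, 38, 40}
insert 31 → {18, 31, 38, 40}
fire next event → 18; now {31, 38, 40}
insert 24 → {24, 31, 38, 40}
insert 48 → {24, 31, 38, 40, 48}
insert 41 → {24, 31, 38, 40, 41, 48}
insert 43 → {24, 31, 38, 40, 41, 43, 48}
insert 3 → {3, 24, 31, 38, 40, 41, 43, 48}
insert 39 → {3, 24, 31, 38, 39, 40, 41, 43, 48}
insert 20 → {3, 20, 24, 31, 38, 39, 40, 41, 43, 48}
insert 6 → {3, 6, 20, 24, 31, 38, 39, 40, 41, 43, 48}
fire next event → 3; now {6, 20, 24, 31, 38, 39, 40, 41, 43, 48}
fire next event → 6; now {20, 24, 31, 38, 39, 40, 41, 43, 48}
fire next event → 20; now {24, 31, 38, 39, 40, 41, 43, 48}
fire next event → 24; now {31, 38, 39, 40, 41, 43, 48}
fire next event → 31; now {38, 39, 40, 41, 43, 48}
insert 29 → {29, 38, 39, 40, 41, 43, 48}
fire next event → 29; now {38, 39, 40, 41, 43, 48}
insert 36 → {36, 38, 39, 40, 41, 43, 48}
insert 37 → {36, 37, 38, 39, 40, 41, 43, 48}
insert 12 → {12, 36, 37, 38, 39, 40, 41, 43, 48}
insert 22 → {12, 22, 36, 37, 38, 39, 40, 41, 43, 48}
insert 46 → {12, 22, 36, 37, 38, 39, 40, 41, 43, 46, 48}
insert 44 → {12, 22, 36, 37, 38, 39, 40, 41, 43, 44, 46, 48}
insert 4 → {4, 12, 22, 36, 37, 38, 39, 40, 41, 43, 44, 46, 48}
fire next event → 4; now {12, 22, 36, 37, 38, 39, 40, 41, 43, 44, 46, 48}
fire next event → 12; now {22, 36, 37, 38, 39, 40, 41, 43, 44, 46, 48}
fire next event → 22; now {36, 37, 38, 39, 40, 41, 43, 44, 46, 48}
insert 32 → {32, 36, 37, 38, 39, 40, 41, 43, 44, 46, 48}
fire next event → 32; now {36, 37, 38, 39, 40, 41, 43, 44, 46, 48}
insert 47 → {36, 37, 38, 39, 40, 41, 43, 44, 46, 47, 48}
insert 10 → {10, 36, 37, 38, 39, 40, 41, 43, 44, 46, 47, 48}
fire next event → 10; now {36, 37, 38, 39, 40, 41, 43, 44, 46, 47, 48}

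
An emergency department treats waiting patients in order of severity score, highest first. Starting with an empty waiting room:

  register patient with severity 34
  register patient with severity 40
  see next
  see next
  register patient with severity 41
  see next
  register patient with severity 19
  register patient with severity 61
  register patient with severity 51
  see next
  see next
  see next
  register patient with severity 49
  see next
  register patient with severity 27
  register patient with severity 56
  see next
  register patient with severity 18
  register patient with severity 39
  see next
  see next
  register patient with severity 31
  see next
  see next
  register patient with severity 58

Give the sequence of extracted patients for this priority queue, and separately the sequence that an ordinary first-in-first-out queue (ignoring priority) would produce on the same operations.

insert 34 → {34}
insert 40 → {40, 34}
see next → 40; now {34}
see next → 34; now {}
insert 41 → {41}
see next → 41; now {}
insert 19 → {19}
insert 61 → {61, 19}
insert 51 → {61, 51, 19}
see next → 61; now {51, 19}
see next → 51; now {19}
see next → 19; now {}
insert 49 → {49}
see next → 49; now {}
insert 27 → {27}
insert 56 → {56, 27}
see next → 56; now {27}
insert 18 → {27, 18}
insert 39 → {39, 27, 18}
see next → 39; now {27, 18}
see next → 27; now {18}
insert 31 → {31, 18}
see next → 31; now {18}
see next → 18; now {}
insert 58 → {58}

priority queue: 40 → 34 → 41 → 61 → 51 → 19 → 49 → 56 → 39 → 27 → 31 → 18; FIFO queue: 34 → 40 → 41 → 19 → 61 → 51 → 49 → 27 → 56 → 18 → 39 → 31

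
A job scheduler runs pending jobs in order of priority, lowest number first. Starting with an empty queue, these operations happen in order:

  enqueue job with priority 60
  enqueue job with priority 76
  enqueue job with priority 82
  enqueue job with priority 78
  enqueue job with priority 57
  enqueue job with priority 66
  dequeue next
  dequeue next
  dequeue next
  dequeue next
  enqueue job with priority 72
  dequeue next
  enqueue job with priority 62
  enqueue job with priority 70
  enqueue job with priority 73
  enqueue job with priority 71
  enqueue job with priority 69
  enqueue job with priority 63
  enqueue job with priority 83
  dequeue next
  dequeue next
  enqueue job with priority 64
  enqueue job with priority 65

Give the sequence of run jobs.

57 → 60 → 66 → 76 → 72 → 62 → 63

insert 60 → {60}
insert 76 → {60, 76}
insert 82 → {60, 76, 82}
insert 78 → {60, 76, 78, 82}
insert 57 → {57, 60, 76, 78, 82}
insert 66 → {57, 60, 66, 76, 78, 82}
dequeue next → 57; now {60, 66, 76, 78, 82}
dequeue next → 60; now {66, 76, 78, 82}
dequeue next → 66; now {76, 78, 82}
dequeue next → 76; now {78, 82}
insert 72 → {72, 78, 82}
dequeue next → 72; now {78, 82}
insert 62 → {62, 78, 82}
insert 70 → {62, 70, 78, 82}
insert 73 → {62, 70, 73, 78, 82}
insert 71 → {62, 70, 71, 73, 78, 82}
insert 69 → {62, 69, 70, 71, 73, 78, 82}
insert 63 → {62, 63, 69, 70, 71, 73, 78, 82}
insert 83 → {62, 63, 69, 70, 71, 73, 78, 82, 83}
dequeue next → 62; now {63, 69, 70, 71, 73, 78, 82, 83}
dequeue next → 63; now {69, 70, 71, 73, 78, 82, 83}
insert 64 → {64, 69, 70, 71, 73, 78, 82, 83}
insert 65 → {64, 65, 69, 70, 71, 73, 78, 82, 83}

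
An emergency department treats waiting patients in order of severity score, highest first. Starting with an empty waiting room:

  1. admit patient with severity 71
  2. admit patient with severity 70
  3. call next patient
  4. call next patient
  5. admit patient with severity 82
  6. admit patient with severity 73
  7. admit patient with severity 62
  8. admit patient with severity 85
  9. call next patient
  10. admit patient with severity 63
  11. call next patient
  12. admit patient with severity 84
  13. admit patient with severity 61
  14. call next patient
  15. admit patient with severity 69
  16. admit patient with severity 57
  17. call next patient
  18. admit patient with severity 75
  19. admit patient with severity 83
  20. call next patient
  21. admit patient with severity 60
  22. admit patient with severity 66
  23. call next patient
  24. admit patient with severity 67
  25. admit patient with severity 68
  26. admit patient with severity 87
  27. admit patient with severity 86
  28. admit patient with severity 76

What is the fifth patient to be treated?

insert 71 → {71}
insert 70 → {71, 70}
call next patient → 71; now {70}
call next patient → 70; now {}
insert 82 → {82}
insert 73 → {82, 73}
insert 62 → {82, 73, 62}
insert 85 → {85, 82, 73, 62}
call next patient → 85; now {82, 73, 62}
insert 63 → {82, 73, 63, 62}
call next patient → 82; now {73, 63, 62}
insert 84 → {84, 73, 63, 62}
insert 61 → {84, 73, 63, 62, 61}
call next patient → 84; now {73, 63, 62, 61}
insert 69 → {73, 69, 63, 62, 61}
insert 57 → {73, 69, 63, 62, 61, 57}
call next patient → 73; now {69, 63, 62, 61, 57}
insert 75 → {75, 69, 63, 62, 61, 57}
insert 83 → {83, 75, 69, 63, 62, 61, 57}
call next patient → 83; now {75, 69, 63, 62, 61, 57}
insert 60 → {75, 69, 63, 62, 61, 60, 57}
insert 66 → {75, 69, 66, 63, 62, 61, 60, 57}
call next patient → 75; now {69, 66, 63, 62, 61, 60, 57}
insert 67 → {69, 67, 66, 63, 62, 61, 60, 57}
insert 68 → {69, 68, 67, 66, 63, 62, 61, 60, 57}
insert 87 → {87, 69, 68, 67, 66, 63, 62, 61, 60, 57}
insert 86 → {87, 86, 69, 68, 67, 66, 63, 62, 61, 60, 57}
insert 76 → {87, 86, 76, 69, 68, 67, 66, 63, 62, 61, 60, 57}

84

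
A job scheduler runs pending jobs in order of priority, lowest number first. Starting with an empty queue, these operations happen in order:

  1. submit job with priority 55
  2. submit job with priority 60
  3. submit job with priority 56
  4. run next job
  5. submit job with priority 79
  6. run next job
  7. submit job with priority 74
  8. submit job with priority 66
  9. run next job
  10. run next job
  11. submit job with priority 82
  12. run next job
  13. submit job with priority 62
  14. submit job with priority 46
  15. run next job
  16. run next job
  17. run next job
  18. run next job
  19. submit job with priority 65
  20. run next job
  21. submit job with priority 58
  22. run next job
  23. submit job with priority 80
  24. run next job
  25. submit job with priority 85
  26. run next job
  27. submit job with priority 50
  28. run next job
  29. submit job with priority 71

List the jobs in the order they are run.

55 → 56 → 60 → 66 → 74 → 46 → 62 → 79 → 82 → 65 → 58 → 80 → 85 → 50

insert 55 → {55}
insert 60 → {55, 60}
insert 56 → {55, 56, 60}
run next job → 55; now {56, 60}
insert 79 → {56, 60, 79}
run next job → 56; now {60, 79}
insert 74 → {60, 74, 79}
insert 66 → {60, 66, 74, 79}
run next job → 60; now {66, 74, 79}
run next job → 66; now {74, 79}
insert 82 → {74, 79, 82}
run next job → 74; now {79, 82}
insert 62 → {62, 79, 82}
insert 46 → {46, 62, 79, 82}
run next job → 46; now {62, 79, 82}
run next job → 62; now {79, 82}
run next job → 79; now {82}
run next job → 82; now {}
insert 65 → {65}
run next job → 65; now {}
insert 58 → {58}
run next job → 58; now {}
insert 80 → {80}
run next job → 80; now {}
insert 85 → {85}
run next job → 85; now {}
insert 50 → {50}
run next job → 50; now {}
insert 71 → {71}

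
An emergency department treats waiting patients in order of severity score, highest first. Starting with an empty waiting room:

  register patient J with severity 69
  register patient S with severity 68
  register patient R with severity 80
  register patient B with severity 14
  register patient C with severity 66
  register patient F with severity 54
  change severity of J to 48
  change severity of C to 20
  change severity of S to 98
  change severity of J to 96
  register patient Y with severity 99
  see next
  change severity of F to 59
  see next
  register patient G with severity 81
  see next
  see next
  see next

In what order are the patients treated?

add J (severity 69) → {J:69}
add S (severity 68) → {J:69, S:68}
add R (severity 80) → {R:80, J:69, S:68}
add B (severity 14) → {R:80, J:69, S:68, B:14}
add C (severity 66) → {R:80, J:69, S:68, C:66, B:14}
add F (severity 54) → {R:80, J:69, S:68, C:66, F:54, B:14}
update J to severity 48 → {R:80, S:68, C:66, F:54, J:48, B:14}
update C to severity 20 → {R:80, S:68, F:54, J:48, C:20, B:14}
update S to severity 98 → {S:98, R:80, F:54, J:48, C:20, B:14}
update J to severity 96 → {S:98, J:96, R:80, F:54, C:20, B:14}
add Y (severity 99) → {Y:99, S:98, J:96, R:80, F:54, C:20, B:14}
see next → Y; now {S:98, J:96, R:80, F:54, C:20, B:14}
update F to severity 59 → {S:98, J:96, R:80, F:59, C:20, B:14}
see next → S; now {J:96, R:80, F:59, C:20, B:14}
add G (severity 81) → {J:96, G:81, R:80, F:59, C:20, B:14}
see next → J; now {G:81, R:80, F:59, C:20, B:14}
see next → G; now {R:80, F:59, C:20, B:14}
see next → R; now {F:59, C:20, B:14}

[Y, S, J, G, R]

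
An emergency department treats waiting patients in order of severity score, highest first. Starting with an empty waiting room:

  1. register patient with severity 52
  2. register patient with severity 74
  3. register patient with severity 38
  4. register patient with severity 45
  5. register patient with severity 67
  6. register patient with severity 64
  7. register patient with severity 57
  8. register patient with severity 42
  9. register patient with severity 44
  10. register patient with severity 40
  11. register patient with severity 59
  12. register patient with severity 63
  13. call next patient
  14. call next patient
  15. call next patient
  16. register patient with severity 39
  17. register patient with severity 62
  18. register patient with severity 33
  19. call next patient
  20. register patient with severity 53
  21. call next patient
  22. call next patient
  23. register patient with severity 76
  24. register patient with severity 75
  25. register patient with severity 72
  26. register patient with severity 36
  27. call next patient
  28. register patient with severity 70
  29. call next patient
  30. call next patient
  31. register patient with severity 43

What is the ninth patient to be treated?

insert 52 → {52}
insert 74 → {74, 52}
insert 38 → {74, 52, 38}
insert 45 → {74, 52, 45, 38}
insert 67 → {74, 67, 52, 45, 38}
insert 64 → {74, 67, 64, 52, 45, 38}
insert 57 → {74, 67, 64, 57, 52, 45, 38}
insert 42 → {74, 67, 64, 57, 52, 45, 42, 38}
insert 44 → {74, 67, 64, 57, 52, 45, 44, 42, 38}
insert 40 → {74, 67, 64, 57, 52, 45, 44, 42, 40, 38}
insert 59 → {74, 67, 64, 59, 57, 52, 45, 44, 42, 40, 38}
insert 63 → {74, 67, 64, 63, 59, 57, 52, 45, 44, 42, 40, 38}
call next patient → 74; now {67, 64, 63, 59, 57, 52, 45, 44, 42, 40, 38}
call next patient → 67; now {64, 63, 59, 57, 52, 45, 44, 42, 40, 38}
call next patient → 64; now {63, 59, 57, 52, 45, 44, 42, 40, 38}
insert 39 → {63, 59, 57, 52, 45, 44, 42, 40, 39, 38}
insert 62 → {63, 62, 59, 57, 52, 45, 44, 42, 40, 39, 38}
insert 33 → {63, 62, 59, 57, 52, 45, 44, 42, 40, 39, 38, 33}
call next patient → 63; now {62, 59, 57, 52, 45, 44, 42, 40, 39, 38, 33}
insert 53 → {62, 59, 57, 53, 52, 45, 44, 42, 40, 39, 38, 33}
call next patient → 62; now {59, 57, 53, 52, 45, 44, 42, 40, 39, 38, 33}
call next patient → 59; now {57, 53, 52, 45, 44, 42, 40, 39, 38, 33}
insert 76 → {76, 57, 53, 52, 45, 44, 42, 40, 39, 38, 33}
insert 75 → {76, 75, 57, 53, 52, 45, 44, 42, 40, 39, 38, 33}
insert 72 → {76, 75, 72, 57, 53, 52, 45, 44, 42, 40, 39, 38, 33}
insert 36 → {76, 75, 72, 57, 53, 52, 45, 44, 42, 40, 39, 38, 36, 33}
call next patient → 76; now {75, 72, 57, 53, 52, 45, 44, 42, 40, 39, 38, 36, 33}
insert 70 → {75, 72, 70, 57, 53, 52, 45, 44, 42, 40, 39, 38, 36, 33}
call next patient → 75; now {72, 70, 57, 53, 52, 45, 44, 42, 40, 39, 38, 36, 33}
call next patient → 72; now {70, 57, 53, 52, 45, 44, 42, 40, 39, 38, 36, 33}
insert 43 → {70, 57, 53, 52, 45, 44, 43, 42, 40, 39, 38, 36, 33}

72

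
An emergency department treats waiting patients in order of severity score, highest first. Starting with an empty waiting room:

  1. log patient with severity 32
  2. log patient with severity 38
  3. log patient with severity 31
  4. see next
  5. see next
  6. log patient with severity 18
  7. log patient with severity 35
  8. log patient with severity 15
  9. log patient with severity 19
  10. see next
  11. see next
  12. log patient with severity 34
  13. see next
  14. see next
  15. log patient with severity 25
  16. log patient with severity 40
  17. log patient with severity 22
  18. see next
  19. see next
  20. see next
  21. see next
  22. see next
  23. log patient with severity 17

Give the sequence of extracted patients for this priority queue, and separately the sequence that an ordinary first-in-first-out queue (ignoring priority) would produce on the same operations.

priority queue: 38, 32, 35, 31, 34, 19, 40, 25, 22, 18, 15; FIFO queue: 32 → 38 → 31 → 18 → 35 → 15 → 19 → 34 → 25 → 40 → 22

insert 32 → {32}
insert 38 → {38, 32}
insert 31 → {38, 32, 31}
see next → 38; now {32, 31}
see next → 32; now {31}
insert 18 → {31, 18}
insert 35 → {35, 31, 18}
insert 15 → {35, 31, 18, 15}
insert 19 → {35, 31, 19, 18, 15}
see next → 35; now {31, 19, 18, 15}
see next → 31; now {19, 18, 15}
insert 34 → {34, 19, 18, 15}
see next → 34; now {19, 18, 15}
see next → 19; now {18, 15}
insert 25 → {25, 18, 15}
insert 40 → {40, 25, 18, 15}
insert 22 → {40, 25, 22, 18, 15}
see next → 40; now {25, 22, 18, 15}
see next → 25; now {22, 18, 15}
see next → 22; now {18, 15}
see next → 18; now {15}
see next → 15; now {}
insert 17 → {17}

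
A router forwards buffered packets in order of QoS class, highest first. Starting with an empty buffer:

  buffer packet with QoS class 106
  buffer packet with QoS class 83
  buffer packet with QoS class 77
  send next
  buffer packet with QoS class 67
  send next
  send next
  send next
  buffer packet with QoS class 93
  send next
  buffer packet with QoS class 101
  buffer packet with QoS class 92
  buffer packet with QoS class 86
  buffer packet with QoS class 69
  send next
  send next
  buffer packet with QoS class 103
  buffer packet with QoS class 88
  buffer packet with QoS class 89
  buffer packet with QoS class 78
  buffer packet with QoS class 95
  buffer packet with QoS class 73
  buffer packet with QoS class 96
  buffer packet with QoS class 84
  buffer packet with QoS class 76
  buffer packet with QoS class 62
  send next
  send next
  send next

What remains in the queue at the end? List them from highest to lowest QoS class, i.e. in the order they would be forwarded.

insert 106 → {106}
insert 83 → {106, 83}
insert 77 → {106, 83, 77}
send next → 106; now {83, 77}
insert 67 → {83, 77, 67}
send next → 83; now {77, 67}
send next → 77; now {67}
send next → 67; now {}
insert 93 → {93}
send next → 93; now {}
insert 101 → {101}
insert 92 → {101, 92}
insert 86 → {101, 92, 86}
insert 69 → {101, 92, 86, 69}
send next → 101; now {92, 86, 69}
send next → 92; now {86, 69}
insert 103 → {103, 86, 69}
insert 88 → {103, 88, 86, 69}
insert 89 → {103, 89, 88, 86, 69}
insert 78 → {103, 89, 88, 86, 78, 69}
insert 95 → {103, 95, 89, 88, 86, 78, 69}
insert 73 → {103, 95, 89, 88, 86, 78, 73, 69}
insert 96 → {103, 96, 95, 89, 88, 86, 78, 73, 69}
insert 84 → {103, 96, 95, 89, 88, 86, 84, 78, 73, 69}
insert 76 → {103, 96, 95, 89, 88, 86, 84, 78, 76, 73, 69}
insert 62 → {103, 96, 95, 89, 88, 86, 84, 78, 76, 73, 69, 62}
send next → 103; now {96, 95, 89, 88, 86, 84, 78, 76, 73, 69, 62}
send next → 96; now {95, 89, 88, 86, 84, 78, 76, 73, 69, 62}
send next → 95; now {89, 88, 86, 84, 78, 76, 73, 69, 62}

89, 88, 86, 84, 78, 76, 73, 69, 62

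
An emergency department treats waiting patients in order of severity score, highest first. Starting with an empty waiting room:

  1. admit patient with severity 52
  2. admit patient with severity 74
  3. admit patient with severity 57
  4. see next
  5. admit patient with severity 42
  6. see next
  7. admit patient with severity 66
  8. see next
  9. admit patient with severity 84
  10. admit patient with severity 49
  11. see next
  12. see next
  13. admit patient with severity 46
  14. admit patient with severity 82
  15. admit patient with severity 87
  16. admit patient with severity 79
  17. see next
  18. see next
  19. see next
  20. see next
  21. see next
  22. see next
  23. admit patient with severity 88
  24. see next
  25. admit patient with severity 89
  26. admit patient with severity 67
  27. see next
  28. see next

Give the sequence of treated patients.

insert 52 → {52}
insert 74 → {74, 52}
insert 57 → {74, 57, 52}
see next → 74; now {57, 52}
insert 42 → {57, 52, 42}
see next → 57; now {52, 42}
insert 66 → {66, 52, 42}
see next → 66; now {52, 42}
insert 84 → {84, 52, 42}
insert 49 → {84, 52, 49, 42}
see next → 84; now {52, 49, 42}
see next → 52; now {49, 42}
insert 46 → {49, 46, 42}
insert 82 → {82, 49, 46, 42}
insert 87 → {87, 82, 49, 46, 42}
insert 79 → {87, 82, 79, 49, 46, 42}
see next → 87; now {82, 79, 49, 46, 42}
see next → 82; now {79, 49, 46, 42}
see next → 79; now {49, 46, 42}
see next → 49; now {46, 42}
see next → 46; now {42}
see next → 42; now {}
insert 88 → {88}
see next → 88; now {}
insert 89 → {89}
insert 67 → {89, 67}
see next → 89; now {67}
see next → 67; now {}

74 → 57 → 66 → 84 → 52 → 87 → 82 → 79 → 49 → 46 → 42 → 88 → 89 → 67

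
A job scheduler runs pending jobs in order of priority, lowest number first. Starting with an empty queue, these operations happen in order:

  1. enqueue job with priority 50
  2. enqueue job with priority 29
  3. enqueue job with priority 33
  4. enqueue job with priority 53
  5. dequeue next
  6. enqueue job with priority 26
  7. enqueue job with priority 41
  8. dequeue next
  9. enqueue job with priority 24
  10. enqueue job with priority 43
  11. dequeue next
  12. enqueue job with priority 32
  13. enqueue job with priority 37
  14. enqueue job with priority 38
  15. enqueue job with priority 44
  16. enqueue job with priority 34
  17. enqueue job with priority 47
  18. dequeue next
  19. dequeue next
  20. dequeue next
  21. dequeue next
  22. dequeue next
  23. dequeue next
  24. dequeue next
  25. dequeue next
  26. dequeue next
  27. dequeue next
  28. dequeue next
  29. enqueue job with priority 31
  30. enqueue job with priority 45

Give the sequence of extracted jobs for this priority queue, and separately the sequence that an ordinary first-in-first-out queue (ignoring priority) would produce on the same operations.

priority queue: [29, 26, 24, 32, 33, 34, 37, 38, 41, 43, 44, 47, 50, 53]; FIFO queue: [50, 29, 33, 53, 26, 41, 24, 43, 32, 37, 38, 44, 34, 47]

insert 50 → {50}
insert 29 → {29, 50}
insert 33 → {29, 33, 50}
insert 53 → {29, 33, 50, 53}
dequeue next → 29; now {33, 50, 53}
insert 26 → {26, 33, 50, 53}
insert 41 → {26, 33, 41, 50, 53}
dequeue next → 26; now {33, 41, 50, 53}
insert 24 → {24, 33, 41, 50, 53}
insert 43 → {24, 33, 41, 43, 50, 53}
dequeue next → 24; now {33, 41, 43, 50, 53}
insert 32 → {32, 33, 41, 43, 50, 53}
insert 37 → {32, 33, 37, 41, 43, 50, 53}
insert 38 → {32, 33, 37, 38, 41, 43, 50, 53}
insert 44 → {32, 33, 37, 38, 41, 43, 44, 50, 53}
insert 34 → {32, 33, 34, 37, 38, 41, 43, 44, 50, 53}
insert 47 → {32, 33, 34, 37, 38, 41, 43, 44, 47, 50, 53}
dequeue next → 32; now {33, 34, 37, 38, 41, 43, 44, 47, 50, 53}
dequeue next → 33; now {34, 37, 38, 41, 43, 44, 47, 50, 53}
dequeue next → 34; now {37, 38, 41, 43, 44, 47, 50, 53}
dequeue next → 37; now {38, 41, 43, 44, 47, 50, 53}
dequeue next → 38; now {41, 43, 44, 47, 50, 53}
dequeue next → 41; now {43, 44, 47, 50, 53}
dequeue next → 43; now {44, 47, 50, 53}
dequeue next → 44; now {47, 50, 53}
dequeue next → 47; now {50, 53}
dequeue next → 50; now {53}
dequeue next → 53; now {}
insert 31 → {31}
insert 45 → {31, 45}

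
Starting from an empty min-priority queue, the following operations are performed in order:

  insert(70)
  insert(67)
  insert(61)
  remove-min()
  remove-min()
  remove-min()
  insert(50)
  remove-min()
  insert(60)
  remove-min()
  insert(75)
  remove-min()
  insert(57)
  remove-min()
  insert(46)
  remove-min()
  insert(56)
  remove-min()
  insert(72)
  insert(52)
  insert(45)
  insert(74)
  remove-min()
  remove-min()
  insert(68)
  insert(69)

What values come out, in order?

61, 67, 70, 50, 60, 75, 57, 46, 56, 45, 52

insert 70 → {70}
insert 67 → {67, 70}
insert 61 → {61, 67, 70}
remove-min → 61; now {67, 70}
remove-min → 67; now {70}
remove-min → 70; now {}
insert 50 → {50}
remove-min → 50; now {}
insert 60 → {60}
remove-min → 60; now {}
insert 75 → {75}
remove-min → 75; now {}
insert 57 → {57}
remove-min → 57; now {}
insert 46 → {46}
remove-min → 46; now {}
insert 56 → {56}
remove-min → 56; now {}
insert 72 → {72}
insert 52 → {52, 72}
insert 45 → {45, 52, 72}
insert 74 → {45, 52, 72, 74}
remove-min → 45; now {52, 72, 74}
remove-min → 52; now {72, 74}
insert 68 → {68, 72, 74}
insert 69 → {68, 69, 72, 74}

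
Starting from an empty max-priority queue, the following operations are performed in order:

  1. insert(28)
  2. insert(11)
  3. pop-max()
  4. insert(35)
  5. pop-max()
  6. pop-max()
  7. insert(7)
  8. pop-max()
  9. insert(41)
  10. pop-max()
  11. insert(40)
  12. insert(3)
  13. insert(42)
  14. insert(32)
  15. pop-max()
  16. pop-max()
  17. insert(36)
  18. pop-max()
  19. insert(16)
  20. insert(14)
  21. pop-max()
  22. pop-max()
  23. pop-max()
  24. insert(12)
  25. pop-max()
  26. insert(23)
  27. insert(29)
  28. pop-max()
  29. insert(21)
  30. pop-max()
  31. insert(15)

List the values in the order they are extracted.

insert 28 → {28}
insert 11 → {28, 11}
pop-max → 28; now {11}
insert 35 → {35, 11}
pop-max → 35; now {11}
pop-max → 11; now {}
insert 7 → {7}
pop-max → 7; now {}
insert 41 → {41}
pop-max → 41; now {}
insert 40 → {40}
insert 3 → {40, 3}
insert 42 → {42, 40, 3}
insert 32 → {42, 40, 32, 3}
pop-max → 42; now {40, 32, 3}
pop-max → 40; now {32, 3}
insert 36 → {36, 32, 3}
pop-max → 36; now {32, 3}
insert 16 → {32, 16, 3}
insert 14 → {32, 16, 14, 3}
pop-max → 32; now {16, 14, 3}
pop-max → 16; now {14, 3}
pop-max → 14; now {3}
insert 12 → {12, 3}
pop-max → 12; now {3}
insert 23 → {23, 3}
insert 29 → {29, 23, 3}
pop-max → 29; now {23, 3}
insert 21 → {23, 21, 3}
pop-max → 23; now {21, 3}
insert 15 → {21, 15, 3}

28 → 35 → 11 → 7 → 41 → 42 → 40 → 36 → 32 → 16 → 14 → 12 → 29 → 23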